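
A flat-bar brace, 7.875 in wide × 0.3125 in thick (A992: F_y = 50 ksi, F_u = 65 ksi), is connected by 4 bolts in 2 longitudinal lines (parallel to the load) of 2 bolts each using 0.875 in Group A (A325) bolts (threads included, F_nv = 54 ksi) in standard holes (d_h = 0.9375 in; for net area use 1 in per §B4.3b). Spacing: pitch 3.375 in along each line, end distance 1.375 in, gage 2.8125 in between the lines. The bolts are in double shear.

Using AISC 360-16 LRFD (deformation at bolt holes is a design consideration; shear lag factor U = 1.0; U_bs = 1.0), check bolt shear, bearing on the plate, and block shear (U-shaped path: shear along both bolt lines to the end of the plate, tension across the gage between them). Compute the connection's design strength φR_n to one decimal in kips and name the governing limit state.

Bolt shear: A_b = π(0.875)²/4 = 0.60132 in². φR_n = 0.75 × 54 × 0.60132 × 4 × 2 = 194.8 kips.
Bearing (0.3125 in plate, F_u = 65 ksi): end bolts L_c = 1.375 − 0.9375/2 = 0.90625, R_n = min(1.2×0.90625×0.3125×65, 2.4×0.875×0.3125×65) = 22.09 kips/bolt; interior L_c = 3.375 − 0.9375 = 2.4375, R_n = 42.656 kips/bolt. φR_n = 0.75 × (2×22.09 + 2×42.656) = 97.1 kips.
Block shear: shear path 2×[1.375+1×3.375] = 2×4.75 in, A_gv = 2.9688, A_nv = 2×(4.75 − 1.5×1)×0.3125 = 2.0313 in²; tension across gage: (2.8125 − 1×1)×0.3125 = 0.56641 in². R_n = min(0.6×65×2.0313, 0.6×50×2.9688) + 1.0×65×0.56641 = min(79.221, 89.064) + 36.817 = 116.04 kips. φR_n = 0.75 × 116.04 = 87.0 kips.
Governing: min(194.8, 97.1, 87.0) = 87.0 kips → block shear.

87.0 kips (block shear governs)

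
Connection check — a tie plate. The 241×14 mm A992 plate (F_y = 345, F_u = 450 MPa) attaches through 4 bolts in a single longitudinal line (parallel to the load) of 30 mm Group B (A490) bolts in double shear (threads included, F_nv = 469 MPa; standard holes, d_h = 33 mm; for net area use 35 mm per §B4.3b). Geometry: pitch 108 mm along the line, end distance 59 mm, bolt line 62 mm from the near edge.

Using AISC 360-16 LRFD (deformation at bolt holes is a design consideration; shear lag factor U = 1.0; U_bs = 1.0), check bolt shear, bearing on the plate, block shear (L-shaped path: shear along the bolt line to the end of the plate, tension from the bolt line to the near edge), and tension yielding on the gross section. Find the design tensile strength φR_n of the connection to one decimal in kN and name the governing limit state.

948.8 kN (block shear governs)

Bolt shear: A_b = π(30)²/4 = 706.86 mm². φR_n = 0.75 × 469 × 706.86 × 4 × 2 = 1989.1 kN.
Bearing (14 mm plate, F_u = 450 MPa): end bolts L_c = 59 − 33/2 = 42.5, R_n = min(1.2×42.5×14×450, 2.4×30×14×450) = 321.3 kN/bolt; interior L_c = 108 − 33 = 75, R_n = 453.6 kN/bolt. φR_n = 0.75 × (1×321.3 + 3×453.6) = 1261.6 kN.
Block shear: shear path 1×[59+3×108] = 1×383 mm, A_gv = 5362, A_nv = 1×(383 − 3.5×35)×14 = 3647 mm²; tension to near edge: (62 − 0.5×35)×14 = 623 mm². R_n = min(0.6×450×3647, 0.6×345×5362) + 1.0×450×623 = min(984.69, 1109.9) + 280.35 = 1265 kN. φR_n = 0.75 × 1265 = 948.8 kN.
Tension yield (gross): A_g = 241×14 = 3374 mm². φR_n = 0.90 × 345 × 3374 = 1047.6 kN.
Governing: min(1989.1, 1261.6, 948.8, 1047.6) = 948.8 kN → block shear.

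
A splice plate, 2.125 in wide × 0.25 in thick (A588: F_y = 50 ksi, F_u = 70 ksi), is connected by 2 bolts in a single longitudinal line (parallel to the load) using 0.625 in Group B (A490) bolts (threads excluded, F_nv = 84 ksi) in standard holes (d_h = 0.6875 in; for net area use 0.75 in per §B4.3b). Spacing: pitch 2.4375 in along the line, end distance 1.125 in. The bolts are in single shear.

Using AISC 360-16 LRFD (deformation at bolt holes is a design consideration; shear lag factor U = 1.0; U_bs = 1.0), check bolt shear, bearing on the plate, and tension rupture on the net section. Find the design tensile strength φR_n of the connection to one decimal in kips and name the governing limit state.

Bolt shear: A_b = π(0.625)²/4 = 0.3068 in². φR_n = 0.75 × 84 × 0.3068 × 2 × 1 = 38.7 kips.
Bearing (0.25 in plate, F_u = 70 ksi): end bolts L_c = 1.125 − 0.6875/2 = 0.78125, R_n = min(1.2×0.78125×0.25×70, 2.4×0.625×0.25×70) = 16.406 kips/bolt; interior L_c = 2.4375 − 0.6875 = 1.75, R_n = 26.25 kips/bolt. φR_n = 0.75 × (1×16.406 + 1×26.25) = 32.0 kips.
Tension rupture (net): A_n = (2.125 − 1×0.75)×0.25 = 0.34375 in² (U = 1.0, A_e = A_n). φR_n = 0.75 × 70 × 0.34375 = 18.0 kips.
Governing: min(38.7, 32.0, 18.0) = 18.0 kips → net-section rupture.

18.0 kips (net-section rupture governs)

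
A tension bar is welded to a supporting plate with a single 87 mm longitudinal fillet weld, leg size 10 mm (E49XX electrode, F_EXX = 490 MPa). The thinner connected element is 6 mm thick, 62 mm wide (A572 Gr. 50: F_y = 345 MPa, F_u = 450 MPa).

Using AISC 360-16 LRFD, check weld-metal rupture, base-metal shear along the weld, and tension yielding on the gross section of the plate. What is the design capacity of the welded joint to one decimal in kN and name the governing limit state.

Weld metal: throat = 0.707×10 = 7.07 mm, L = 87 mm. φR_n = 0.75 × 0.6 × 490 × 7.07 × 87 = 135.6 kN.
Base metal shear (6 mm plate): yield φR_n = 1.0×0.6×345×6×87 = 108.1 kN; rupture φR_n = 0.75×0.6×450×6×87 = 105.7 kN; take 105.7 kN (rupture).
Tension yield (gross): A_g = 62×6 = 372 mm². φR_n = 0.90 × 345 × 372 = 115.5 kN.
Governing: min(135.6, 105.7, 115.5) = 105.7 kN → base-metal shear.

105.7 kN (base-metal shear governs)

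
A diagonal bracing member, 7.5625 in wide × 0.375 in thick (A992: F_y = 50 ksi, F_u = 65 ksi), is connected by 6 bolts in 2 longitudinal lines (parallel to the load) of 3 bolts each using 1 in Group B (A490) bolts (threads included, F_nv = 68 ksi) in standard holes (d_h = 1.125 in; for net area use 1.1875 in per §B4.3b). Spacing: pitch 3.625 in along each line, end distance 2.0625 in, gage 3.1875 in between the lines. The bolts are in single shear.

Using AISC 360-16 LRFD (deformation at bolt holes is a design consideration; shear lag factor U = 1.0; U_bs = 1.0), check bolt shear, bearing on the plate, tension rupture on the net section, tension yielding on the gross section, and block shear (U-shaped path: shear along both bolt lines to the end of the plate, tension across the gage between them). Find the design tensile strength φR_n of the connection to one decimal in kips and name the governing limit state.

Bolt shear: A_b = π(1)²/4 = 0.7854 in². φR_n = 0.75 × 68 × 0.7854 × 6 × 1 = 240.3 kips.
Bearing (0.375 in plate, F_u = 65 ksi): end bolts L_c = 2.0625 − 1.125/2 = 1.5, R_n = min(1.2×1.5×0.375×65, 2.4×1×0.375×65) = 43.875 kips/bolt; interior L_c = 3.625 − 1.125 = 2.5, R_n = 58.5 kips/bolt. φR_n = 0.75 × (2×43.875 + 4×58.5) = 241.3 kips.
Tension rupture (net): A_n = (7.5625 − 2×1.1875)×0.375 = 1.9453 in² (U = 1.0, A_e = A_n). φR_n = 0.75 × 65 × 1.9453 = 94.8 kips.
Tension yield (gross): A_g = 7.5625×0.375 = 2.8359 in². φR_n = 0.90 × 50 × 2.8359 = 127.6 kips.
Block shear: shear path 2×[2.0625+2×3.625] = 2×9.3125 in, A_gv = 6.9844, A_nv = 2×(9.3125 − 2.5×1.1875)×0.375 = 4.7578 in²; tension across gage: (3.1875 − 1×1.1875)×0.375 = 0.75 in². R_n = min(0.6×65×4.7578, 0.6×50×6.9844) + 1.0×65×0.75 = min(185.55, 209.53) + 48.75 = 234.3 kips. φR_n = 0.75 × 234.3 = 175.7 kips.
Governing: min(240.3, 241.3, 94.8, 127.6, 175.7) = 94.8 kips → net-section rupture.

94.8 kips (net-section rupture governs)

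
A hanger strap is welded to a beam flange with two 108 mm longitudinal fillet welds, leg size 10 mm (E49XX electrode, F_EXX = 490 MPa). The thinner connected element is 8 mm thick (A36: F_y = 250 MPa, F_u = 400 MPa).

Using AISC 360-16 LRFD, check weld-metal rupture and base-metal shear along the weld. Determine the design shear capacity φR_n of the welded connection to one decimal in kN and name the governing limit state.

259.2 kN (base-metal shear governs)

Weld metal: throat = 0.707×10 = 7.07 mm, L = 2×108 = 216 mm. φR_n = 0.75 × 0.6 × 490 × 7.07 × 216 = 336.7 kN.
Base metal shear (8 mm plate): yield φR_n = 1.0×0.6×250×8×216 = 259.2 kN; rupture φR_n = 0.75×0.6×400×8×216 = 311.0 kN; take 259.2 kN (yield).
Governing: min(336.7, 259.2) = 259.2 kN → base-metal shear.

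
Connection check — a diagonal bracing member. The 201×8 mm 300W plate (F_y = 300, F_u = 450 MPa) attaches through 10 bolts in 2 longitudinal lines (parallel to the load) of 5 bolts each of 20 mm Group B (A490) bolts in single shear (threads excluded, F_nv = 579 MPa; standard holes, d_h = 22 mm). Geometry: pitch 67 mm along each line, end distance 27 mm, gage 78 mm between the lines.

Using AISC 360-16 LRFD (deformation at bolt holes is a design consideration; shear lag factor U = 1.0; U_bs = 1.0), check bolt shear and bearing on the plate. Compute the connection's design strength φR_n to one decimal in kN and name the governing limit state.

Bolt shear: A_b = π(20)²/4 = 314.16 mm². φR_n = 0.75 × 579 × 314.16 × 10 × 1 = 1364.2 kN.
Bearing (8 mm plate, F_u = 450 MPa): end bolts L_c = 27 − 22/2 = 16, R_n = min(1.2×16×8×450, 2.4×20×8×450) = 69.12 kN/bolt; interior L_c = 67 − 22 = 45, R_n = 172.8 kN/bolt. φR_n = 0.75 × (2×69.12 + 8×172.8) = 1140.5 kN.
Governing: min(1364.2, 1140.5) = 1140.5 kN → bearing.

1140.5 kN (bearing governs)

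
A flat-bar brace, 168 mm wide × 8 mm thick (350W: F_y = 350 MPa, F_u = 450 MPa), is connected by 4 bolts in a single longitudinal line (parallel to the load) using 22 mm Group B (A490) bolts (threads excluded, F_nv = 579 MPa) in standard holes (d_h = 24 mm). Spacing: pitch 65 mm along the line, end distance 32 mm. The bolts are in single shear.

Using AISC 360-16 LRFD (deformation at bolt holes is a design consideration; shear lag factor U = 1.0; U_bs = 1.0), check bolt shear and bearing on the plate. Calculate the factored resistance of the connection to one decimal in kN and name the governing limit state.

Bolt shear: A_b = π(22)²/4 = 380.13 mm². φR_n = 0.75 × 579 × 380.13 × 4 × 1 = 660.3 kN.
Bearing (8 mm plate, F_u = 450 MPa): end bolts L_c = 32 − 24/2 = 20, R_n = min(1.2×20×8×450, 2.4×22×8×450) = 86.4 kN/bolt; interior L_c = 65 − 24 = 41, R_n = 177.12 kN/bolt. φR_n = 0.75 × (1×86.4 + 3×177.12) = 463.3 kN.
Governing: min(660.3, 463.3) = 463.3 kN → bearing.

463.3 kN (bearing governs)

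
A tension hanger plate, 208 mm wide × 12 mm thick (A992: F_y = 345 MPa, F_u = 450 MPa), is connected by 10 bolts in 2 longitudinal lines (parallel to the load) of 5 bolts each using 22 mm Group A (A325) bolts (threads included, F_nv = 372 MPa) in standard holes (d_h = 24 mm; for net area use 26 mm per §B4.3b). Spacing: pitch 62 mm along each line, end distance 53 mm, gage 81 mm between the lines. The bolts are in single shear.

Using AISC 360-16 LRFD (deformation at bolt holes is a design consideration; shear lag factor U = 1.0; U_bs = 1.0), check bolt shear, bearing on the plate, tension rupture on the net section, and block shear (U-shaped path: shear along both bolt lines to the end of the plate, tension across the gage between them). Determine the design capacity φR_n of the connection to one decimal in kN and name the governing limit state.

Bolt shear: A_b = π(22)²/4 = 380.13 mm². φR_n = 0.75 × 372 × 380.13 × 10 × 1 = 1060.6 kN.
Bearing (12 mm plate, F_u = 450 MPa): end bolts L_c = 53 − 24/2 = 41, R_n = min(1.2×41×12×450, 2.4×22×12×450) = 265.68 kN/bolt; interior L_c = 62 − 24 = 38, R_n = 246.24 kN/bolt. φR_n = 0.75 × (2×265.68 + 8×246.24) = 1876.0 kN.
Tension rupture (net): A_n = (208 − 2×26)×12 = 1872 mm² (U = 1.0, A_e = A_n). φR_n = 0.75 × 450 × 1872 = 631.8 kN.
Block shear: shear path 2×[53+4×62] = 2×301 mm, A_gv = 7224, A_nv = 2×(301 − 4.5×26)×12 = 4416 mm²; tension across gage: (81 − 1×26)×12 = 660 mm². R_n = min(0.6×450×4416, 0.6×345×7224) + 1.0×450×660 = min(1192.3, 1495.4) + 297 = 1489.3 kN. φR_n = 0.75 × 1489.3 = 1117.0 kN.
Governing: min(1060.6, 1876.0, 631.8, 1117.0) = 631.8 kN → net-section rupture.

631.8 kN (net-section rupture governs)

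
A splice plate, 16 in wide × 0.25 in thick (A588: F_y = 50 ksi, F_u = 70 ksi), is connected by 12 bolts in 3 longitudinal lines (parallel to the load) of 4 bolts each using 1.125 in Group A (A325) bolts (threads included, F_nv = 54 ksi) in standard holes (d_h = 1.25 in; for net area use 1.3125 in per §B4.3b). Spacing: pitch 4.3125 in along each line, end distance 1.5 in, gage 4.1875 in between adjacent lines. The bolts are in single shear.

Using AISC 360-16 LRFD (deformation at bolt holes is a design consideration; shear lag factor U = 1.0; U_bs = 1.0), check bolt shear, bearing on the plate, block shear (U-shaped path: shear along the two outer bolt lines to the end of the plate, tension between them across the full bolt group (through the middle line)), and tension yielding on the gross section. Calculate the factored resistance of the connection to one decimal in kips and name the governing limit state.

Bolt shear: A_b = π(1.125)²/4 = 0.99402 in². φR_n = 0.75 × 54 × 0.99402 × 12 × 1 = 483.1 kips.
Bearing (0.25 in plate, F_u = 70 ksi): end bolts L_c = 1.5 − 1.25/2 = 0.875, R_n = min(1.2×0.875×0.25×70, 2.4×1.125×0.25×70) = 18.375 kips/bolt; interior L_c = 4.3125 − 1.25 = 3.0625, R_n = 47.25 kips/bolt. φR_n = 0.75 × (3×18.375 + 9×47.25) = 360.3 kips.
Block shear: shear path 2×[1.5+3×4.3125] = 2×14.4375 in, A_gv = 7.2188, A_nv = 2×(14.4375 − 3.5×1.3125)×0.25 = 4.9219 in²; tension across gage: (8.375 − 2×1.3125)×0.25 = 1.4375 in². R_n = min(0.6×70×4.9219, 0.6×50×7.2188) + 1.0×70×1.4375 = min(206.72, 216.56) + 100.63 = 307.35 kips. φR_n = 0.75 × 307.35 = 230.5 kips.
Tension yield (gross): A_g = 16×0.25 = 4 in². φR_n = 0.90 × 50 × 4 = 180.0 kips.
Governing: min(483.1, 360.3, 230.5, 180.0) = 180.0 kips → gross-section yield.

180.0 kips (gross-section yield governs)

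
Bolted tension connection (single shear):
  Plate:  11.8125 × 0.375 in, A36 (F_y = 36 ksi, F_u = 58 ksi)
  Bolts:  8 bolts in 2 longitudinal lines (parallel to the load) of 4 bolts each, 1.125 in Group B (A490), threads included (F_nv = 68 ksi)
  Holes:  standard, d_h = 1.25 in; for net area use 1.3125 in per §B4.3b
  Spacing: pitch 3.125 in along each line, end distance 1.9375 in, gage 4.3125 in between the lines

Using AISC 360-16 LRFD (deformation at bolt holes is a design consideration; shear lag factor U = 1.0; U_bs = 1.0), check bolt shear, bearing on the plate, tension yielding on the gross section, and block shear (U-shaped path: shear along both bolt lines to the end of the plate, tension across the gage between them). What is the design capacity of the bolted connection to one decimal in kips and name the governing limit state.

Bolt shear: A_b = π(1.125)²/4 = 0.99402 in². φR_n = 0.75 × 68 × 0.99402 × 8 × 1 = 405.6 kips.
Bearing (0.375 in plate, F_u = 58 ksi): end bolts L_c = 1.9375 − 1.25/2 = 1.3125, R_n = min(1.2×1.3125×0.375×58, 2.4×1.125×0.375×58) = 34.256 kips/bolt; interior L_c = 3.125 − 1.25 = 1.875, R_n = 48.938 kips/bolt. φR_n = 0.75 × (2×34.256 + 6×48.938) = 271.6 kips.
Tension yield (gross): A_g = 11.8125×0.375 = 4.4297 in². φR_n = 0.90 × 36 × 4.4297 = 143.5 kips.
Block shear: shear path 2×[1.9375+3×3.125] = 2×11.3125 in, A_gv = 8.4844, A_nv = 2×(11.3125 − 3.5×1.3125)×0.375 = 5.0391 in²; tension across gage: (4.3125 − 1×1.3125)×0.375 = 1.125 in². R_n = min(0.6×58×5.0391, 0.6×36×8.4844) + 1.0×58×1.125 = min(175.36, 183.26) + 65.25 = 240.61 kips. φR_n = 0.75 × 240.61 = 180.5 kips.
Governing: min(405.6, 271.6, 143.5, 180.5) = 143.5 kips → gross-section yield.

143.5 kips (gross-section yield governs)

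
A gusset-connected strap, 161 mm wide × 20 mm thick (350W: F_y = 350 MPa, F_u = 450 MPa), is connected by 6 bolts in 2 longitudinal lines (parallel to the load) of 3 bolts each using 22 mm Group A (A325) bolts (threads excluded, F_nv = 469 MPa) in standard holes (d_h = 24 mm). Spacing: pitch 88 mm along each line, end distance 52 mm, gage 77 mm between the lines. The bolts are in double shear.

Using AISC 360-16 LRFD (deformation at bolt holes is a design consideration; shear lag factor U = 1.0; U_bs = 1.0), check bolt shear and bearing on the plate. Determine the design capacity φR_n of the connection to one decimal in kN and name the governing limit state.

1604.5 kN (bolt shear governs)

Bolt shear: A_b = π(22)²/4 = 380.13 mm². φR_n = 0.75 × 469 × 380.13 × 6 × 2 = 1604.5 kN.
Bearing (20 mm plate, F_u = 450 MPa): end bolts L_c = 52 − 24/2 = 40, R_n = min(1.2×40×20×450, 2.4×22×20×450) = 432 kN/bolt; interior L_c = 88 − 24 = 64, R_n = 475.2 kN/bolt. φR_n = 0.75 × (2×432 + 4×475.2) = 2073.6 kN.
Governing: min(1604.5, 2073.6) = 1604.5 kN → bolt shear.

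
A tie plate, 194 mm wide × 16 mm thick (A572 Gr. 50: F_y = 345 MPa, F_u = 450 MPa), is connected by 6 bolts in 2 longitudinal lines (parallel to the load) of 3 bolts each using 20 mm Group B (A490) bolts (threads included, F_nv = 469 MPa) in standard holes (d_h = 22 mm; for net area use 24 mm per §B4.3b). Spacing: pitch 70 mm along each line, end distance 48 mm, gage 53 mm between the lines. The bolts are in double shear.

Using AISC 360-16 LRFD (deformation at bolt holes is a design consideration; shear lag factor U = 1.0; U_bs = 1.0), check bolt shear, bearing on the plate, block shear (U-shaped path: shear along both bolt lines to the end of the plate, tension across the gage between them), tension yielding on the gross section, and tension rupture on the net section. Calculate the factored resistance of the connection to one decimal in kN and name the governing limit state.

788.4 kN (net-section rupture governs)

Bolt shear: A_b = π(20)²/4 = 314.16 mm². φR_n = 0.75 × 469 × 314.16 × 6 × 2 = 1326.1 kN.
Bearing (16 mm plate, F_u = 450 MPa): end bolts L_c = 48 − 22/2 = 37, R_n = min(1.2×37×16×450, 2.4×20×16×450) = 319.68 kN/bolt; interior L_c = 70 − 22 = 48, R_n = 345.6 kN/bolt. φR_n = 0.75 × (2×319.68 + 4×345.6) = 1516.3 kN.
Block shear: shear path 2×[48+2×70] = 2×188 mm, A_gv = 6016, A_nv = 2×(188 − 2.5×24)×16 = 4096 mm²; tension across gage: (53 − 1×24)×16 = 464 mm². R_n = min(0.6×450×4096, 0.6×345×6016) + 1.0×450×464 = min(1105.9, 1245.3) + 208.8 = 1314.7 kN. φR_n = 0.75 × 1314.7 = 986.0 kN.
Tension yield (gross): A_g = 194×16 = 3104 mm². φR_n = 0.90 × 345 × 3104 = 963.8 kN.
Tension rupture (net): A_n = (194 − 2×24)×16 = 2336 mm² (U = 1.0, A_e = A_n). φR_n = 0.75 × 450 × 2336 = 788.4 kN.
Governing: min(1326.1, 1516.3, 986.0, 963.8, 788.4) = 788.4 kN → net-section rupture.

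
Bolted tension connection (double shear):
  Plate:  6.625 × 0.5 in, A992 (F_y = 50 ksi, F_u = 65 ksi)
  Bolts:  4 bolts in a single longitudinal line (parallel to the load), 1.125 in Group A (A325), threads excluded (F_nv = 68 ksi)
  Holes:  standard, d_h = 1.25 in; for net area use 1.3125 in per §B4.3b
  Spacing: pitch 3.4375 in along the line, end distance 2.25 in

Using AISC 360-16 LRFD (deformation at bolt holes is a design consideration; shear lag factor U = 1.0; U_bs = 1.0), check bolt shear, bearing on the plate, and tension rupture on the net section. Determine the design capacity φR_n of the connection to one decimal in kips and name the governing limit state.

129.5 kips (net-section rupture governs)

Bolt shear: A_b = π(1.125)²/4 = 0.99402 in². φR_n = 0.75 × 68 × 0.99402 × 4 × 2 = 405.6 kips.
Bearing (0.5 in plate, F_u = 65 ksi): end bolts L_c = 2.25 − 1.25/2 = 1.625, R_n = min(1.2×1.625×0.5×65, 2.4×1.125×0.5×65) = 63.375 kips/bolt; interior L_c = 3.4375 − 1.25 = 2.1875, R_n = 85.313 kips/bolt. φR_n = 0.75 × (1×63.375 + 3×85.313) = 239.5 kips.
Tension rupture (net): A_n = (6.625 − 1×1.3125)×0.5 = 2.6563 in² (U = 1.0, A_e = A_n). φR_n = 0.75 × 65 × 2.6563 = 129.5 kips.
Governing: min(405.6, 239.5, 129.5) = 129.5 kips → net-section rupture.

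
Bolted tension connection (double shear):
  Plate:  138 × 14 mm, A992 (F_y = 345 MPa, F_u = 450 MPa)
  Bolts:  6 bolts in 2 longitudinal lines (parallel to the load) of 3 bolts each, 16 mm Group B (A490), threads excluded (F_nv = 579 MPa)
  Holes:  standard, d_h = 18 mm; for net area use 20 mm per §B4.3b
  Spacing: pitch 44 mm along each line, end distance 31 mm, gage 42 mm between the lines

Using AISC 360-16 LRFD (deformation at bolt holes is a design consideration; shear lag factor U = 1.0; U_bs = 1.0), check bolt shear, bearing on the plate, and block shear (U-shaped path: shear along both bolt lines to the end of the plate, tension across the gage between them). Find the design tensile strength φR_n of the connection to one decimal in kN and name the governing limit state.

495.2 kN (block shear governs)

Bolt shear: A_b = π(16)²/4 = 201.06 mm². φR_n = 0.75 × 579 × 201.06 × 6 × 2 = 1047.7 kN.
Bearing (14 mm plate, F_u = 450 MPa): end bolts L_c = 31 − 18/2 = 22, R_n = min(1.2×22×14×450, 2.4×16×14×450) = 166.32 kN/bolt; interior L_c = 44 − 18 = 26, R_n = 196.56 kN/bolt. φR_n = 0.75 × (2×166.32 + 4×196.56) = 839.2 kN.
Block shear: shear path 2×[31+2×44] = 2×119 mm, A_gv = 3332, A_nv = 2×(119 − 2.5×20)×14 = 1932 mm²; tension across gage: (42 − 1×20)×14 = 308 mm². R_n = min(0.6×450×1932, 0.6×345×3332) + 1.0×450×308 = min(521.64, 689.72) + 138.6 = 660.24 kN. φR_n = 0.75 × 660.24 = 495.2 kN.
Governing: min(1047.7, 839.2, 495.2) = 495.2 kN → block shear.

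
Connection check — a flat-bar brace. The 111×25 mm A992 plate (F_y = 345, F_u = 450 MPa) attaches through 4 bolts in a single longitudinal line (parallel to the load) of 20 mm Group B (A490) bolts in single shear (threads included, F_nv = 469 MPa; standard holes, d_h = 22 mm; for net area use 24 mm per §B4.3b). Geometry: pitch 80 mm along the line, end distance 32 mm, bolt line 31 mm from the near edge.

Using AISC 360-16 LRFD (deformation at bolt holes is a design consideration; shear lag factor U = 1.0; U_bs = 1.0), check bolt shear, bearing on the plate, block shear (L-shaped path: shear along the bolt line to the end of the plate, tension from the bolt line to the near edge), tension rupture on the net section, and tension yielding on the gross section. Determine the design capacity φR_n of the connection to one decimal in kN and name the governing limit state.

Bolt shear: A_b = π(20)²/4 = 314.16 mm². φR_n = 0.75 × 469 × 314.16 × 4 × 1 = 442.0 kN.
Bearing (25 mm plate, F_u = 450 MPa): end bolts L_c = 32 − 22/2 = 21, R_n = min(1.2×21×25×450, 2.4×20×25×450) = 283.5 kN/bolt; interior L_c = 80 − 22 = 58, R_n = 540 kN/bolt. φR_n = 0.75 × (1×283.5 + 3×540) = 1427.6 kN.
Block shear: shear path 1×[32+3×80] = 1×272 mm, A_gv = 6800, A_nv = 1×(272 − 3.5×24)×25 = 4700 mm²; tension to near edge: (31 − 0.5×24)×25 = 475 mm². R_n = min(0.6×450×4700, 0.6×345×6800) + 1.0×450×475 = min(1269, 1407.6) + 213.75 = 1482.8 kN. φR_n = 0.75 × 1482.8 = 1112.1 kN.
Tension rupture (net): A_n = (111 − 1×24)×25 = 2175 mm² (U = 1.0, A_e = A_n). φR_n = 0.75 × 450 × 2175 = 734.1 kN.
Tension yield (gross): A_g = 111×25 = 2775 mm². φR_n = 0.90 × 345 × 2775 = 861.6 kN.
Governing: min(442.0, 1427.6, 1112.1, 734.1, 861.6) = 442.0 kN → bolt shear.

442.0 kN (bolt shear governs)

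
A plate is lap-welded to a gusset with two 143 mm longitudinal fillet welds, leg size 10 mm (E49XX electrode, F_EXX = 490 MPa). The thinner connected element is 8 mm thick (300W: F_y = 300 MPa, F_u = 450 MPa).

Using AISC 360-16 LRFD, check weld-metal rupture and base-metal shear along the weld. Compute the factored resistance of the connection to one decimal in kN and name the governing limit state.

411.8 kN (base-metal shear governs)

Weld metal: throat = 0.707×10 = 7.07 mm, L = 2×143 = 286 mm. φR_n = 0.75 × 0.6 × 490 × 7.07 × 286 = 445.9 kN.
Base metal shear (8 mm plate): yield φR_n = 1.0×0.6×300×8×286 = 411.8 kN; rupture φR_n = 0.75×0.6×450×8×286 = 463.3 kN; take 411.8 kN (yield).
Governing: min(445.9, 411.8) = 411.8 kN → base-metal shear.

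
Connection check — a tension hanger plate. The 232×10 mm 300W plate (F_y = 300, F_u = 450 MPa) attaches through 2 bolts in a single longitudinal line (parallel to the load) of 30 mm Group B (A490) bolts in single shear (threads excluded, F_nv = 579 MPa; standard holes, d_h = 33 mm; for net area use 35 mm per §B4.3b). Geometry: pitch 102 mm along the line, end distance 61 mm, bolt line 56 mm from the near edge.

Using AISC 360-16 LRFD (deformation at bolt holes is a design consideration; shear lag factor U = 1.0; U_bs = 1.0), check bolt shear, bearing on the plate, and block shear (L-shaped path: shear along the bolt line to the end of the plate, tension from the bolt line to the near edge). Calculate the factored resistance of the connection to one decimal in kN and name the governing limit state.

Bolt shear: A_b = π(30)²/4 = 706.86 mm². φR_n = 0.75 × 579 × 706.86 × 2 × 1 = 613.9 kN.
Bearing (10 mm plate, F_u = 450 MPa): end bolts L_c = 61 − 33/2 = 44.5, R_n = min(1.2×44.5×10×450, 2.4×30×10×450) = 240.3 kN/bolt; interior L_c = 102 − 33 = 69, R_n = 324 kN/bolt. φR_n = 0.75 × (1×240.3 + 1×324) = 423.2 kN.
Block shear: shear path 1×[61+1×102] = 1×163 mm, A_gv = 1630, A_nv = 1×(163 − 1.5×35)×10 = 1105 mm²; tension to near edge: (56 − 0.5×35)×10 = 385 mm². R_n = min(0.6×450×1105, 0.6×300×1630) + 1.0×450×385 = min(298.35, 293.4) + 173.25 = 466.65 kN. φR_n = 0.75 × 466.65 = 350.0 kN.
Governing: min(613.9, 423.2, 350.0) = 350.0 kN → block shear.

350.0 kN (block shear governs)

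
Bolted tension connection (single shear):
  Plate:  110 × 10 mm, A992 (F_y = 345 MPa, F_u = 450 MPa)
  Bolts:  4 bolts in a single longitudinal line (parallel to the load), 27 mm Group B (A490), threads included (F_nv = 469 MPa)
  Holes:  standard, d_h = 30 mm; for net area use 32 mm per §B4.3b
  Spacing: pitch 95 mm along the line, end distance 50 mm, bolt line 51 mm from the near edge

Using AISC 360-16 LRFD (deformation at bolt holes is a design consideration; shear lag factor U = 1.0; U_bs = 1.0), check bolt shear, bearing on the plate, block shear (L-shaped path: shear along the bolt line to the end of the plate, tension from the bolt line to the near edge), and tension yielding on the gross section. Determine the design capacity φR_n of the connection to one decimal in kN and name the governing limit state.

Bolt shear: A_b = π(27)²/4 = 572.56 mm². φR_n = 0.75 × 469 × 572.56 × 4 × 1 = 805.6 kN.
Bearing (10 mm plate, F_u = 450 MPa): end bolts L_c = 50 − 30/2 = 35, R_n = min(1.2×35×10×450, 2.4×27×10×450) = 189 kN/bolt; interior L_c = 95 − 30 = 65, R_n = 291.6 kN/bolt. φR_n = 0.75 × (1×189 + 3×291.6) = 797.9 kN.
Block shear: shear path 1×[50+3×95] = 1×335 mm, A_gv = 3350, A_nv = 1×(335 − 3.5×32)×10 = 2230 mm²; tension to near edge: (51 − 0.5×32)×10 = 350 mm². R_n = min(0.6×450×2230, 0.6×345×3350) + 1.0×450×350 = min(602.1, 693.45) + 157.5 = 759.6 kN. φR_n = 0.75 × 759.6 = 569.7 kN.
Tension yield (gross): A_g = 110×10 = 1100 mm². φR_n = 0.90 × 345 × 1100 = 341.6 kN.
Governing: min(805.6, 797.9, 569.7, 341.6) = 341.6 kN → gross-section yield.

341.6 kN (gross-section yield governs)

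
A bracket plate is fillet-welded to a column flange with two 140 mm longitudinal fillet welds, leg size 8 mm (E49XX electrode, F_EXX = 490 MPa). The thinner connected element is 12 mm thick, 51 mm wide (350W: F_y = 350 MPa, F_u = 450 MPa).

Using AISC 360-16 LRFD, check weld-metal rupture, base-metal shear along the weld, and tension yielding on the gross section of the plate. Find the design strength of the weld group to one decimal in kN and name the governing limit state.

Weld metal: throat = 0.707×8 = 5.656 mm, L = 2×140 = 280 mm. φR_n = 0.75 × 0.6 × 490 × 5.656 × 280 = 349.2 kN.
Base metal shear (12 mm plate): yield φR_n = 1.0×0.6×350×12×280 = 705.6 kN; rupture φR_n = 0.75×0.6×450×12×280 = 680.4 kN; take 680.4 kN (rupture).
Tension yield (gross): A_g = 51×12 = 612 mm². φR_n = 0.90 × 350 × 612 = 192.8 kN.
Governing: min(349.2, 680.4, 192.8) = 192.8 kN → gross-section yield.

192.8 kN (gross-section yield governs)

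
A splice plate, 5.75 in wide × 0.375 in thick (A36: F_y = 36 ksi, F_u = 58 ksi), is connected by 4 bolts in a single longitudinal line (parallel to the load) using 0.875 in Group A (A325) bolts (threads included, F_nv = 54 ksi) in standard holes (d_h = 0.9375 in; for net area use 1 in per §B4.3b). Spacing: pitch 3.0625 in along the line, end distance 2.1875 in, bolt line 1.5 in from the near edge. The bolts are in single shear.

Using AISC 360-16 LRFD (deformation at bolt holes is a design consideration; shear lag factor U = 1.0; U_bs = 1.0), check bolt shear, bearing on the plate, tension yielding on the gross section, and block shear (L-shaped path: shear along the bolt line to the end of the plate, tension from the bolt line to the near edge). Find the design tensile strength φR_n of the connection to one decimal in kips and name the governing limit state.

Bolt shear: A_b = π(0.875)²/4 = 0.60132 in². φR_n = 0.75 × 54 × 0.60132 × 4 × 1 = 97.4 kips.
Bearing (0.375 in plate, F_u = 58 ksi): end bolts L_c = 2.1875 − 0.9375/2 = 1.71875, R_n = min(1.2×1.71875×0.375×58, 2.4×0.875×0.375×58) = 44.859 kips/bolt; interior L_c = 3.0625 − 0.9375 = 2.125, R_n = 45.675 kips/bolt. φR_n = 0.75 × (1×44.859 + 3×45.675) = 136.4 kips.
Tension yield (gross): A_g = 5.75×0.375 = 2.1563 in². φR_n = 0.90 × 36 × 2.1563 = 69.9 kips.
Block shear: shear path 1×[2.1875+3×3.0625] = 1×11.375 in, A_gv = 4.2656, A_nv = 1×(11.375 − 3.5×1)×0.375 = 2.9531 in²; tension to near edge: (1.5 − 0.5×1)×0.375 = 0.375 in². R_n = min(0.6×58×2.9531, 0.6×36×4.2656) + 1.0×58×0.375 = min(102.77, 92.137) + 21.75 = 113.89 kips. φR_n = 0.75 × 113.89 = 85.4 kips.
Governing: min(97.4, 136.4, 69.9, 85.4) = 69.9 kips → gross-section yield.

69.9 kips (gross-section yield governs)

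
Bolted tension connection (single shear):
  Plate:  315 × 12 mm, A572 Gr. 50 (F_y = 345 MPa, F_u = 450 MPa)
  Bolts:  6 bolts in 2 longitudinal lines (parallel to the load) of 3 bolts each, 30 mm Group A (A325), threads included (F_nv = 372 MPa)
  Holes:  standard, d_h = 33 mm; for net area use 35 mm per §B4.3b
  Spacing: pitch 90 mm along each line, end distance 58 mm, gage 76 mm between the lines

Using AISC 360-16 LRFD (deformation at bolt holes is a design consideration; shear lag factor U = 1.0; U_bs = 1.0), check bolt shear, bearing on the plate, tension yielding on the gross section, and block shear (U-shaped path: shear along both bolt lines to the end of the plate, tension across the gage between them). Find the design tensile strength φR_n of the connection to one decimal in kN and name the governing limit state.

897.5 kN (block shear governs)

Bolt shear: A_b = π(30)²/4 = 706.86 mm². φR_n = 0.75 × 372 × 706.86 × 6 × 1 = 1183.3 kN.
Bearing (12 mm plate, F_u = 450 MPa): end bolts L_c = 58 − 33/2 = 41.5, R_n = min(1.2×41.5×12×450, 2.4×30×12×450) = 268.92 kN/bolt; interior L_c = 90 − 33 = 57, R_n = 369.36 kN/bolt. φR_n = 0.75 × (2×268.92 + 4×369.36) = 1511.5 kN.
Tension yield (gross): A_g = 315×12 = 3780 mm². φR_n = 0.90 × 345 × 3780 = 1173.7 kN.
Block shear: shear path 2×[58+2×90] = 2×238 mm, A_gv = 5712, A_nv = 2×(238 − 2.5×35)×12 = 3612 mm²; tension across gage: (76 − 1×35)×12 = 492 mm². R_n = min(0.6×450×3612, 0.6×345×5712) + 1.0×450×492 = min(975.24, 1182.4) + 221.4 = 1196.6 kN. φR_n = 0.75 × 1196.6 = 897.5 kN.
Governing: min(1183.3, 1511.5, 1173.7, 897.5) = 897.5 kN → block shear.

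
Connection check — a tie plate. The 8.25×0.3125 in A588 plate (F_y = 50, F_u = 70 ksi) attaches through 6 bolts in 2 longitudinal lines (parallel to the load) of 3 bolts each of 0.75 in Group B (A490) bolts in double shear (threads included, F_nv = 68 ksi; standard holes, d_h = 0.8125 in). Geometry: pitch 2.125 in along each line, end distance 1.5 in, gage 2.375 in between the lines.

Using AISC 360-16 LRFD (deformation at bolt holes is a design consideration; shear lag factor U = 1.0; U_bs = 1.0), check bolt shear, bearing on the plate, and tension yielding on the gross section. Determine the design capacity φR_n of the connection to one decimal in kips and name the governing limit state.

116.0 kips (gross-section yield governs)

Bolt shear: A_b = π(0.75)²/4 = 0.44179 in². φR_n = 0.75 × 68 × 0.44179 × 6 × 2 = 270.4 kips.
Bearing (0.3125 in plate, F_u = 70 ksi): end bolts L_c = 1.5 − 0.8125/2 = 1.09375, R_n = min(1.2×1.09375×0.3125×70, 2.4×0.75×0.3125×70) = 28.711 kips/bolt; interior L_c = 2.125 − 0.8125 = 1.3125, R_n = 34.453 kips/bolt. φR_n = 0.75 × (2×28.711 + 4×34.453) = 146.4 kips.
Tension yield (gross): A_g = 8.25×0.3125 = 2.5781 in². φR_n = 0.90 × 50 × 2.5781 = 116.0 kips.
Governing: min(270.4, 146.4, 116.0) = 116.0 kips → gross-section yield.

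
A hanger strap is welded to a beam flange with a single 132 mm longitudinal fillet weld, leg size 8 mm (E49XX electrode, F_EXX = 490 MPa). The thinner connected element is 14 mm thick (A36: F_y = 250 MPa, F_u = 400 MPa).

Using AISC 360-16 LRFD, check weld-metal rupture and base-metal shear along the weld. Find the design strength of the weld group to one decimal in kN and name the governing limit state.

Weld metal: throat = 0.707×8 = 5.656 mm, L = 132 mm. φR_n = 0.75 × 0.6 × 490 × 5.656 × 132 = 164.6 kN.
Base metal shear (14 mm plate): yield φR_n = 1.0×0.6×250×14×132 = 277.2 kN; rupture φR_n = 0.75×0.6×400×14×132 = 332.6 kN; take 277.2 kN (yield).
Governing: min(164.6, 277.2) = 164.6 kN → weld metal.

164.6 kN (weld metal governs)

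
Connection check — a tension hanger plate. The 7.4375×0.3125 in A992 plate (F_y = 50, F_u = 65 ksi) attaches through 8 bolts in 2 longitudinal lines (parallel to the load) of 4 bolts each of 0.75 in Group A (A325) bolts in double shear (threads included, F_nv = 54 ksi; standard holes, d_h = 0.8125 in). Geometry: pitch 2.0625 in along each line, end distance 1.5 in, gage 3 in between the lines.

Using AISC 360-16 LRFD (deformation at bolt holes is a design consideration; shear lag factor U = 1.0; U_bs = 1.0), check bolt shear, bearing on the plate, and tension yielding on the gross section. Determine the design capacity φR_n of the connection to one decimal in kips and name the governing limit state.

Bolt shear: A_b = π(0.75)²/4 = 0.44179 in². φR_n = 0.75 × 54 × 0.44179 × 8 × 2 = 286.3 kips.
Bearing (0.3125 in plate, F_u = 65 ksi): end bolts L_c = 1.5 − 0.8125/2 = 1.09375, R_n = min(1.2×1.09375×0.3125×65, 2.4×0.75×0.3125×65) = 26.66 kips/bolt; interior L_c = 2.0625 − 0.8125 = 1.25, R_n = 30.469 kips/bolt. φR_n = 0.75 × (2×26.66 + 6×30.469) = 177.1 kips.
Tension yield (gross): A_g = 7.4375×0.3125 = 2.3242 in². φR_n = 0.90 × 50 × 2.3242 = 104.6 kips.
Governing: min(286.3, 177.1, 104.6) = 104.6 kips → gross-section yield.

104.6 kips (gross-section yield governs)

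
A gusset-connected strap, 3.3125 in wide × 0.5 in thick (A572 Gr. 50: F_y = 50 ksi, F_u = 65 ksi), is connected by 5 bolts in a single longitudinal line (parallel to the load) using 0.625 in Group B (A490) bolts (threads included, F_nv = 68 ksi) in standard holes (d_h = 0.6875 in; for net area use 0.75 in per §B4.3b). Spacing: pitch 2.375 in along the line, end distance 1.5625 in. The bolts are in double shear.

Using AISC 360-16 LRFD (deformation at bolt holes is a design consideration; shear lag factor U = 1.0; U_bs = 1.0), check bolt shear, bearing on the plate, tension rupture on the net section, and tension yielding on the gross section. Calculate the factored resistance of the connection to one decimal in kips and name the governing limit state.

Bolt shear: A_b = π(0.625)²/4 = 0.3068 in². φR_n = 0.75 × 68 × 0.3068 × 5 × 2 = 156.5 kips.
Bearing (0.5 in plate, F_u = 65 ksi): end bolts L_c = 1.5625 − 0.6875/2 = 1.21875, R_n = min(1.2×1.21875×0.5×65, 2.4×0.625×0.5×65) = 47.531 kips/bolt; interior L_c = 2.375 − 0.6875 = 1.6875, R_n = 48.75 kips/bolt. φR_n = 0.75 × (1×47.531 + 4×48.75) = 181.9 kips.
Tension rupture (net): A_n = (3.3125 − 1×0.75)×0.5 = 1.2813 in² (U = 1.0, A_e = A_n). φR_n = 0.75 × 65 × 1.2813 = 62.5 kips.
Tension yield (gross): A_g = 3.3125×0.5 = 1.6563 in². φR_n = 0.90 × 50 × 1.6563 = 74.5 kips.
Governing: min(156.5, 181.9, 62.5, 74.5) = 62.5 kips → net-section rupture.

62.5 kips (net-section rupture governs)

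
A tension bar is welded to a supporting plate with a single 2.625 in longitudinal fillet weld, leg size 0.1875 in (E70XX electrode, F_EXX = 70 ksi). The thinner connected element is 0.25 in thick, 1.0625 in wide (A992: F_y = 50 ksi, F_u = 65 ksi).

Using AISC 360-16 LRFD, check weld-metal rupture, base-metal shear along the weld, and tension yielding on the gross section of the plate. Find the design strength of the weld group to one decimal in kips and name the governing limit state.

Weld metal: throat = 0.707×0.1875 = 0.13256 in, L = 2.625 in. φR_n = 0.75 × 0.6 × 70 × 0.13256 × 2.625 = 11.0 kips.
Base metal shear (0.25 in plate): yield φR_n = 1.0×0.6×50×0.25×2.625 = 19.7 kips; rupture φR_n = 0.75×0.6×65×0.25×2.625 = 19.2 kips; take 19.2 kips (rupture).
Tension yield (gross): A_g = 1.0625×0.25 = 0.26563 in². φR_n = 0.90 × 50 × 0.26563 = 12.0 kips.
Governing: min(11.0, 19.2, 12.0) = 11.0 kips → weld metal.

11.0 kips (weld metal governs)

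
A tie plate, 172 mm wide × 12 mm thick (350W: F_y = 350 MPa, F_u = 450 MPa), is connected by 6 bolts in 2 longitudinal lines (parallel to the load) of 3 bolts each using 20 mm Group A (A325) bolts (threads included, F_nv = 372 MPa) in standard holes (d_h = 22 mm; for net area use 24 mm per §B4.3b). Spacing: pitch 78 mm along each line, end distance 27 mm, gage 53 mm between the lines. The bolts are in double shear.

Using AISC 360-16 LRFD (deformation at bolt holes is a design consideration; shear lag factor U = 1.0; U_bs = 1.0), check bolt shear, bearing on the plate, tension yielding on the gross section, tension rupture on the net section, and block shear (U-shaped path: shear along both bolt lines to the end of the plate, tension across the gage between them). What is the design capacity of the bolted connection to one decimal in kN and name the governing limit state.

Bolt shear: A_b = π(20)²/4 = 314.16 mm². φR_n = 0.75 × 372 × 314.16 × 6 × 2 = 1051.8 kN.
Bearing (12 mm plate, F_u = 450 MPa): end bolts L_c = 27 − 22/2 = 16, R_n = min(1.2×16×12×450, 2.4×20×12×450) = 103.68 kN/bolt; interior L_c = 78 − 22 = 56, R_n = 259.2 kN/bolt. φR_n = 0.75 × (2×103.68 + 4×259.2) = 933.1 kN.
Tension yield (gross): A_g = 172×12 = 2064 mm². φR_n = 0.90 × 350 × 2064 = 650.2 kN.
Tension rupture (net): A_n = (172 − 2×24)×12 = 1488 mm² (U = 1.0, A_e = A_n). φR_n = 0.75 × 450 × 1488 = 502.2 kN.
Block shear: shear path 2×[27+2×78] = 2×183 mm, A_gv = 4392, A_nv = 2×(183 − 2.5×24)×12 = 2952 mm²; tension across gage: (53 − 1×24)×12 = 348 mm². R_n = min(0.6×450×2952, 0.6×350×4392) + 1.0×450×348 = min(797.04, 922.32) + 156.6 = 953.64 kN. φR_n = 0.75 × 953.64 = 715.2 kN.
Governing: min(1051.8, 933.1, 650.2, 502.2, 715.2) = 502.2 kN → net-section rupture.

502.2 kN (net-section rupture governs)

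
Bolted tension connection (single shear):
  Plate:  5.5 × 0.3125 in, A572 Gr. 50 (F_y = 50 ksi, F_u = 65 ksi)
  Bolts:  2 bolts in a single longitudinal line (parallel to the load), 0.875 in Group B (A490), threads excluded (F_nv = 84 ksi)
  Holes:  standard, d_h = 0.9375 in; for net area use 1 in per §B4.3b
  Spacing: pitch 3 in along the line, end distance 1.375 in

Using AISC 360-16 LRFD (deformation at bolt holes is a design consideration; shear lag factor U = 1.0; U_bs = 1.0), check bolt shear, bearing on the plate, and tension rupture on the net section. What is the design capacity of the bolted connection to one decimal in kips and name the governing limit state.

48.6 kips (bearing governs)

Bolt shear: A_b = π(0.875)²/4 = 0.60132 in². φR_n = 0.75 × 84 × 0.60132 × 2 × 1 = 75.8 kips.
Bearing (0.3125 in plate, F_u = 65 ksi): end bolts L_c = 1.375 − 0.9375/2 = 0.90625, R_n = min(1.2×0.90625×0.3125×65, 2.4×0.875×0.3125×65) = 22.09 kips/bolt; interior L_c = 3 − 0.9375 = 2.0625, R_n = 42.656 kips/bolt. φR_n = 0.75 × (1×22.09 + 1×42.656) = 48.6 kips.
Tension rupture (net): A_n = (5.5 − 1×1)×0.3125 = 1.4063 in² (U = 1.0, A_e = A_n). φR_n = 0.75 × 65 × 1.4063 = 68.6 kips.
Governing: min(75.8, 48.6, 68.6) = 48.6 kips → bearing.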